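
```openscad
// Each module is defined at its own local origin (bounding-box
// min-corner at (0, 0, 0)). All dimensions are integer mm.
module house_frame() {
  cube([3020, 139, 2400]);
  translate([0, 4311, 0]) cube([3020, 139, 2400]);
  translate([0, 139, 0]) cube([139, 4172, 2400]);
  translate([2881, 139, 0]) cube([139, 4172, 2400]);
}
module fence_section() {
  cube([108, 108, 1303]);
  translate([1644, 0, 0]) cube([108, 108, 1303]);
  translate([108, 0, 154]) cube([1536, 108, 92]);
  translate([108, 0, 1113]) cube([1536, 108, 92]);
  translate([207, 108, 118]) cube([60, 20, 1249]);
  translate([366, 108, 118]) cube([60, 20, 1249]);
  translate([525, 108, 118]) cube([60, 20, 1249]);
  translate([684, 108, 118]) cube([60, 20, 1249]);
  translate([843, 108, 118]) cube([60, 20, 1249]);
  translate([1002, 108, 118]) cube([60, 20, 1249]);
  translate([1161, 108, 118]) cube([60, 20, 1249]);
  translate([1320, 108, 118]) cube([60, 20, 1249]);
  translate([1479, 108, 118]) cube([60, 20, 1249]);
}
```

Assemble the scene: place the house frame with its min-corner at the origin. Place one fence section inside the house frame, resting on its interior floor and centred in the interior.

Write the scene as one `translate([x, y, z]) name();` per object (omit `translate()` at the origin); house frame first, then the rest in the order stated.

house_frame();
translate([634, 2161, 0]) fence_section();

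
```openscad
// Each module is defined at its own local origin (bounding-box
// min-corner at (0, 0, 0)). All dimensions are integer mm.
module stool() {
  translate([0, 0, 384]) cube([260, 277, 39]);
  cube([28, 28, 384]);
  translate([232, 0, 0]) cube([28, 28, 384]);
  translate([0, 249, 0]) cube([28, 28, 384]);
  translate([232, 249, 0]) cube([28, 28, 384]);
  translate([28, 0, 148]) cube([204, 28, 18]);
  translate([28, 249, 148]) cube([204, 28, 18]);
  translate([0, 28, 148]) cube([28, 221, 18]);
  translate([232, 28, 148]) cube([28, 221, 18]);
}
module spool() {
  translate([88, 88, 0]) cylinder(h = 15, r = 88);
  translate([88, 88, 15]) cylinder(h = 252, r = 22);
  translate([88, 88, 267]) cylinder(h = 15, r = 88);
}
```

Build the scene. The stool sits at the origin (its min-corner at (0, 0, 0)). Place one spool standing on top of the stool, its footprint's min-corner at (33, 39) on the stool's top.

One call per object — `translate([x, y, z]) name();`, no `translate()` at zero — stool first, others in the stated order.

stool();
translate([33, 39, 423]) spool();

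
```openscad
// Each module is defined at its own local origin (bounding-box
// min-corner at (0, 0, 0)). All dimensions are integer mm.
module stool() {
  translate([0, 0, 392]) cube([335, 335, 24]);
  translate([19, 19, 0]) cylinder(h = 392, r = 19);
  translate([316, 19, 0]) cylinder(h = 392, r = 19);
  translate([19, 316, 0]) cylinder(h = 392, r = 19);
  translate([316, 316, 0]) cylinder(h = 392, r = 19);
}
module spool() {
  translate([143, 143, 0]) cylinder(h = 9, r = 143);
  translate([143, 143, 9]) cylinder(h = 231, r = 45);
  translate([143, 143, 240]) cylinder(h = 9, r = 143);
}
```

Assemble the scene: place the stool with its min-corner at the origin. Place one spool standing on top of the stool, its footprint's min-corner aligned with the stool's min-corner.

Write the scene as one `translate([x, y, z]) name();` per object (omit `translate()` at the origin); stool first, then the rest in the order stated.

stool();
translate([0, 0, 416]) spool();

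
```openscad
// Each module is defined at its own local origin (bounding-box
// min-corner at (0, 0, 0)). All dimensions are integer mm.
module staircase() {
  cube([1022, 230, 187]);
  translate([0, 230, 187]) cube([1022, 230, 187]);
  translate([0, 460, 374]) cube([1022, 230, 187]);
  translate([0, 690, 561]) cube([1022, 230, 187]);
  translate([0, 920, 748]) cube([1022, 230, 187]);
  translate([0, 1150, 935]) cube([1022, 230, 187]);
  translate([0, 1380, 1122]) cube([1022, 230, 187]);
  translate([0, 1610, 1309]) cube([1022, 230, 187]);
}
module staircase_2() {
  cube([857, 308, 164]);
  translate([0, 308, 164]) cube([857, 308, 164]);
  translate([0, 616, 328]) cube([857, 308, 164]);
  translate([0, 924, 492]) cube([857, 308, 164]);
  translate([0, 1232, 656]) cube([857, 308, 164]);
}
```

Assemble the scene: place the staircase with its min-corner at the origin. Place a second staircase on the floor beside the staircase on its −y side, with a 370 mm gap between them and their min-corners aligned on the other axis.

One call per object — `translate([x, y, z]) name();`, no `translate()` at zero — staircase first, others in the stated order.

staircase();
translate([0, -1910, 0]) staircase_2();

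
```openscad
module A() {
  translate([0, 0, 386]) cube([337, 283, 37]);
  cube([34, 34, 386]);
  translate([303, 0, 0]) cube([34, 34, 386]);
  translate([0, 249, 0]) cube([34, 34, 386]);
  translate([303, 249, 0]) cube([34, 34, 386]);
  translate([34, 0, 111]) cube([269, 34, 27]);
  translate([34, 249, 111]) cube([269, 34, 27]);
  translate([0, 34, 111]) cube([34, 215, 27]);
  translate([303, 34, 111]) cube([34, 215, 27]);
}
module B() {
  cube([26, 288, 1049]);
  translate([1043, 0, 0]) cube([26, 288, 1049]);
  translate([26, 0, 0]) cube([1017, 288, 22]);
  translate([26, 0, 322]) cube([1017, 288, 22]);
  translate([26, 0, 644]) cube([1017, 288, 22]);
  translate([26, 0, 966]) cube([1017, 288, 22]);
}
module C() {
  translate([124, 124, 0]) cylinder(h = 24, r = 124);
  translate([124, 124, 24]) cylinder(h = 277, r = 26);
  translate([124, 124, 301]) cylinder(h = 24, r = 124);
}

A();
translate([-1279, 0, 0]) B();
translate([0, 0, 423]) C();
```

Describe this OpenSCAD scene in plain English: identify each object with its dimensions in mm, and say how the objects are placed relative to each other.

A is a four-legged stool. The seat is a 337×283×37 mm slab whose top surface is at z = 423 mm; four square legs, each 34×34 mm in cross-section, run from the floor (z = 0) to the underside of the seat, each flush with a corner of the seat. Four stretchers, 34 mm wide and 27 mm tall, connect adjacent legs with their undersides at z = 111 mm, each running between the inner faces of the legs it joins and aligned with the legs' outer faces on the other axis.

B is an open bookshelf. Two side panels, each 26 mm thick, 288 mm deep and 1049 mm tall, stand 1069 mm apart (outside-to-outside). Between them sit 4 shelves, each 22 mm thick and 288 mm deep, spanning the full gap between the sides. The bottom shelf rests on the floor (its underside at z = 0) and the clear gap between one shelf's top and the next shelf's underside is 300 mm.

C is a spool: two coaxial disc flanges of radius 124 mm and thickness 24 mm, joined by a core cylinder of radius 26 mm and height 277 mm. The lower flange rests on z = 0 and the three cylinders share a vertical axis.

The bookshelf is on the floor beside the stool on its −x side. The spool is on top of the stool.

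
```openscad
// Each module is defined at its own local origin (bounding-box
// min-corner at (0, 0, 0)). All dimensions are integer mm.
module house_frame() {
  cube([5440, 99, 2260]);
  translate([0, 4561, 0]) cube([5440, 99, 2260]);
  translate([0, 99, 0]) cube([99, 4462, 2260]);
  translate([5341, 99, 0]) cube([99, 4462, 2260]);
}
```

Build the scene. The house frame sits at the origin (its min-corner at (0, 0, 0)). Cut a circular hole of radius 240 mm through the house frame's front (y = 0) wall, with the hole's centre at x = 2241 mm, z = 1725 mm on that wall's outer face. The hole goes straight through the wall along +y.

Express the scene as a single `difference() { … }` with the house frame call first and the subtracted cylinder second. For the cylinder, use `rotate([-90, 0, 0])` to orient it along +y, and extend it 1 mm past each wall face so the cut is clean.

difference() {
  house_frame();
  translate([2241, -1, 1725]) rotate([-90, 0, 0]) cylinder(h = 101, r = 240);
}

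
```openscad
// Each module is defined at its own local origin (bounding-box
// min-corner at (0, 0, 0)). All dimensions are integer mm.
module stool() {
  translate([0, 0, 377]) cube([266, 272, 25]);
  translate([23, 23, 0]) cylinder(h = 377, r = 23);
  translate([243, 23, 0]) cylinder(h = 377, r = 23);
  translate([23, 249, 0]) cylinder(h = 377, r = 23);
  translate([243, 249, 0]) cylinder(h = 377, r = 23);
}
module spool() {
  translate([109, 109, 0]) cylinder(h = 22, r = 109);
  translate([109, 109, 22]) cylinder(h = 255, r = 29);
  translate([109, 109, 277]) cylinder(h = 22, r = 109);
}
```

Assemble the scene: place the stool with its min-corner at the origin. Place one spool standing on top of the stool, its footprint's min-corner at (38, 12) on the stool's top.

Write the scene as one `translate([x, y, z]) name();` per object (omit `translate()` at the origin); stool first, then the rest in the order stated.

stool();
translate([38, 12, 402]) spool();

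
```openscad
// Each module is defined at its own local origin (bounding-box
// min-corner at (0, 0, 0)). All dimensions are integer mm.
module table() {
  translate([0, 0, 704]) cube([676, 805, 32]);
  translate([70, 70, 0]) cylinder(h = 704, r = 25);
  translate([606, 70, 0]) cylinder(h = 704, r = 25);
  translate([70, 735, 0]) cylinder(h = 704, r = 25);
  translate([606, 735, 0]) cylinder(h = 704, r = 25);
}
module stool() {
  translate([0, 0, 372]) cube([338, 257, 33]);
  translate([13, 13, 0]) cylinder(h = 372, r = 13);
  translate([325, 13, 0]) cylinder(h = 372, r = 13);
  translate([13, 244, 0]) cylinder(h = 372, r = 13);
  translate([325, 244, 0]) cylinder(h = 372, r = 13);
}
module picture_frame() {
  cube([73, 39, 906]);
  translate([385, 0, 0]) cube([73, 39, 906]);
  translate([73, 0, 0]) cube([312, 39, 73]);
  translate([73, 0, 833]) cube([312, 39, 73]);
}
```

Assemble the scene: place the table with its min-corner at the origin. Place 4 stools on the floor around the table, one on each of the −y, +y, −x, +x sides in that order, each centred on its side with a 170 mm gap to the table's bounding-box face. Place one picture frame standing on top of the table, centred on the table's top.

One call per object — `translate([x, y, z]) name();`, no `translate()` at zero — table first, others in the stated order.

table();
translate([169, -427, 0]) stool();
translate([169, 975, 0]) stool();
translate([-508, 274, 0]) stool();
translate([846, 274, 0]) stool();
translate([109, 383, 736]) picture_frame();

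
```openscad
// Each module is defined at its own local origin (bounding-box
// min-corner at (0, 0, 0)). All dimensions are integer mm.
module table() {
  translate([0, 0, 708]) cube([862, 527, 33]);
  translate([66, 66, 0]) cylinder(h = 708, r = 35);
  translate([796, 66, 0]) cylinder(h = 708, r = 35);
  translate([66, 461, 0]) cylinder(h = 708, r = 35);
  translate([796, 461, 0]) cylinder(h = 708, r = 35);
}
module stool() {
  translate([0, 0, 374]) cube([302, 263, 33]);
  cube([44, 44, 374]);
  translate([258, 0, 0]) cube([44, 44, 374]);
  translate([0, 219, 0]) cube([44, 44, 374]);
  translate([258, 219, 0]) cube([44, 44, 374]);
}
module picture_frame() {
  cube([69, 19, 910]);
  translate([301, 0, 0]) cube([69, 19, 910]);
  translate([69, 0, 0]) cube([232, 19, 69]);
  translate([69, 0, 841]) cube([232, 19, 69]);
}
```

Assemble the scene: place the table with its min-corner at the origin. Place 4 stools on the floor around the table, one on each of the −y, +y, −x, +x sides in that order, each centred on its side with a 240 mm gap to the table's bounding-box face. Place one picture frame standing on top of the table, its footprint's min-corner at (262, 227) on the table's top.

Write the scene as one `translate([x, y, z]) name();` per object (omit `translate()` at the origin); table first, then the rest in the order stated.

table();
translate([280, -503, 0]) stool();
translate([280, 767, 0]) stool();
translate([-542, 132, 0]) stool();
translate([1102, 132, 0]) stool();
translate([262, 227, 741]) picture_frame();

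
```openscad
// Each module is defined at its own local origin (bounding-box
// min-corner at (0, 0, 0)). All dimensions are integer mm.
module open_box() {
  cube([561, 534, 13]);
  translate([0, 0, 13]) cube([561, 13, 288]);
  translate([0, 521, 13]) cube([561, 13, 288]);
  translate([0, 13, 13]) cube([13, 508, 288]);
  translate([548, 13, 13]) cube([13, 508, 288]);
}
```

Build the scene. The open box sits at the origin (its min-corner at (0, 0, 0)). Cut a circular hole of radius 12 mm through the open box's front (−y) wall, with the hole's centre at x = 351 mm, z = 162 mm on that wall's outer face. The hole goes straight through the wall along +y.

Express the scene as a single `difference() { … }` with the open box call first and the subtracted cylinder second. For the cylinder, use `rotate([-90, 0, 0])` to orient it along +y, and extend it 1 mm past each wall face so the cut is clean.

difference() {
  open_box();
  translate([351, -1, 162]) rotate([-90, 0, 0]) cylinder(h = 15, r = 12);
}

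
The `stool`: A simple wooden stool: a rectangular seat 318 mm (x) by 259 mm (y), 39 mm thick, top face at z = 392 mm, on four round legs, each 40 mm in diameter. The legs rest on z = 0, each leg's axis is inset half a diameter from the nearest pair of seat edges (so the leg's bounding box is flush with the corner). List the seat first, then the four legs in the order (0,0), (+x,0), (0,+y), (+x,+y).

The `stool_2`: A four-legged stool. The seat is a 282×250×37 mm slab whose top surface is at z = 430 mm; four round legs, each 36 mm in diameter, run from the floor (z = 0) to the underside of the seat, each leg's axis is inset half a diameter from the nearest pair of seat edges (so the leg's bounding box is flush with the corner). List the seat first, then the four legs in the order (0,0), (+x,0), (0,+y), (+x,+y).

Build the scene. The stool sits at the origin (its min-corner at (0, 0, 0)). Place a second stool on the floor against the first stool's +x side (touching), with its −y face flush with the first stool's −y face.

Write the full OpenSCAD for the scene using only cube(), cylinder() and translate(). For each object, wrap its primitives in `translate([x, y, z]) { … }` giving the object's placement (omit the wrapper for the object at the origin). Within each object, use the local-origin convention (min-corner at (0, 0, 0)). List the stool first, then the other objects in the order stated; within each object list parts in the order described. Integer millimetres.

translate([0, 0, 353]) cube([318, 259, 39]);
translate([20, 20, 0]) cylinder(h = 353, r = 20);
translate([298, 20, 0]) cylinder(h = 353, r = 20);
translate([20, 239, 0]) cylinder(h = 353, r = 20);
translate([298, 239, 0]) cylinder(h = 353, r = 20);
translate([318, 0, 0]) {
  translate([0, 0, 393]) cube([282, 250, 37]);
  translate([18, 18, 0]) cylinder(h = 393, r = 18);
  translate([264, 18, 0]) cylinder(h = 393, r = 18);
  translate([18, 232, 0]) cylinder(h = 393, r = 18);
  translate([264, 232, 0]) cylinder(h = 393, r = 18);
}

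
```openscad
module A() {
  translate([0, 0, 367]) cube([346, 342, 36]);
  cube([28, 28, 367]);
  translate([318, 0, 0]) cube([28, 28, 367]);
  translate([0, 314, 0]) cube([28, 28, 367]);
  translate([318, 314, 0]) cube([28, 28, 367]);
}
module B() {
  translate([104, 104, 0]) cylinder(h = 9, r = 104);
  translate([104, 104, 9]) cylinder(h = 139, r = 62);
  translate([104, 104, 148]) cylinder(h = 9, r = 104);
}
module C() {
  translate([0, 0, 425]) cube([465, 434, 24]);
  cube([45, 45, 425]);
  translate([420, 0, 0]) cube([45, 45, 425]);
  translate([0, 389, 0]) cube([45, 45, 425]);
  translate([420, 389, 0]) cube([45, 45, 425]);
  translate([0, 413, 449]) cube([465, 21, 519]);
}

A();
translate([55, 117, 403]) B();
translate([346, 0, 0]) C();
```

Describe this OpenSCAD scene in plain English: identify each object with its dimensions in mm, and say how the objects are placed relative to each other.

A is a simple wooden stool: a rectangular seat 346 mm (x) by 342 mm (y), 36 mm thick, top face at z = 403 mm, on four square legs, each 28×28 mm in cross-section. The legs rest on z = 0, each flush with a corner of the seat.

B is a spool: two coaxial disc flanges of radius 104 mm and thickness 9 mm, joined by a core cylinder of radius 62 mm and height 139 mm. The lower flange rests on z = 0 and the three cylinders share a vertical axis.

C is a chair: 465×434 mm seat, 24 mm thick, top at z = 449 mm, on four 45 mm square corner legs flush with the seat edges. A 21 mm thick backrest slab spans the full seat width, extending 519 mm above the seat top, its back face flush with the seat's +y edge.

The spool is on top of the stool. The chair is against the stool's +x side, with their −y faces flush.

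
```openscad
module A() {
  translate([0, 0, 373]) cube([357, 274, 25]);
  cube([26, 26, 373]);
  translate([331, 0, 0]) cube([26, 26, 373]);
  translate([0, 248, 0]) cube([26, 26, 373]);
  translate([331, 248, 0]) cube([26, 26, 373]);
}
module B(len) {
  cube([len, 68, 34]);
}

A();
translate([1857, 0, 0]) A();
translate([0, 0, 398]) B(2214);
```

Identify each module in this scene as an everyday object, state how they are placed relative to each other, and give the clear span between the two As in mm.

A is a stool. B is a beam. A beam spans the tops of two stools. The clear span between the two stools is 1500 mm.

Second stool starts at x = 1857; first ends at x = 357; clear span = 1857 − 357 = 1500 mm.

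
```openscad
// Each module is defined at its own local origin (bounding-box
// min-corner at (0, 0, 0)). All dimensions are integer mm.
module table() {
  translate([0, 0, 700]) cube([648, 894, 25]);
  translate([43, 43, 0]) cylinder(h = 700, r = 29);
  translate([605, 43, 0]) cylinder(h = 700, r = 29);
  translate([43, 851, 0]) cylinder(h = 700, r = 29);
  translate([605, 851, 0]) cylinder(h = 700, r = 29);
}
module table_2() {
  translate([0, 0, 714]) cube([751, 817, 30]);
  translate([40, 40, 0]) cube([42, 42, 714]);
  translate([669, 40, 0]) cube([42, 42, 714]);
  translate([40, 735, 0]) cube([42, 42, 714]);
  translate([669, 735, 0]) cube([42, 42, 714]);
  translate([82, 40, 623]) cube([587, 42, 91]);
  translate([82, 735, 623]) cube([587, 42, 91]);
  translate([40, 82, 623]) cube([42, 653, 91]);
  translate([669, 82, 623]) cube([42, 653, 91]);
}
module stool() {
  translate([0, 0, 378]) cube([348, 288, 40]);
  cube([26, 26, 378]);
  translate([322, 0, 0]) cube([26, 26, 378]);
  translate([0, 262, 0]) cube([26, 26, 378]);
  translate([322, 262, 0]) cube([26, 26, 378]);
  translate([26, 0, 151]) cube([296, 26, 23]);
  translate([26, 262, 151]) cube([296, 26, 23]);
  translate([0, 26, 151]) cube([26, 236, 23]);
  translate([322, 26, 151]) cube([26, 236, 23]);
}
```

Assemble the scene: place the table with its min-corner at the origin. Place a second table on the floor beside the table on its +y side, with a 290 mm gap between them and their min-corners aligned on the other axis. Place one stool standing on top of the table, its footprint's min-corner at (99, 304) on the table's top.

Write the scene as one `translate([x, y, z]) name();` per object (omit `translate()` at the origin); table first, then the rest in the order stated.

table();
translate([0, 1184, 0]) table_2();
translate([99, 304, 725]) stool();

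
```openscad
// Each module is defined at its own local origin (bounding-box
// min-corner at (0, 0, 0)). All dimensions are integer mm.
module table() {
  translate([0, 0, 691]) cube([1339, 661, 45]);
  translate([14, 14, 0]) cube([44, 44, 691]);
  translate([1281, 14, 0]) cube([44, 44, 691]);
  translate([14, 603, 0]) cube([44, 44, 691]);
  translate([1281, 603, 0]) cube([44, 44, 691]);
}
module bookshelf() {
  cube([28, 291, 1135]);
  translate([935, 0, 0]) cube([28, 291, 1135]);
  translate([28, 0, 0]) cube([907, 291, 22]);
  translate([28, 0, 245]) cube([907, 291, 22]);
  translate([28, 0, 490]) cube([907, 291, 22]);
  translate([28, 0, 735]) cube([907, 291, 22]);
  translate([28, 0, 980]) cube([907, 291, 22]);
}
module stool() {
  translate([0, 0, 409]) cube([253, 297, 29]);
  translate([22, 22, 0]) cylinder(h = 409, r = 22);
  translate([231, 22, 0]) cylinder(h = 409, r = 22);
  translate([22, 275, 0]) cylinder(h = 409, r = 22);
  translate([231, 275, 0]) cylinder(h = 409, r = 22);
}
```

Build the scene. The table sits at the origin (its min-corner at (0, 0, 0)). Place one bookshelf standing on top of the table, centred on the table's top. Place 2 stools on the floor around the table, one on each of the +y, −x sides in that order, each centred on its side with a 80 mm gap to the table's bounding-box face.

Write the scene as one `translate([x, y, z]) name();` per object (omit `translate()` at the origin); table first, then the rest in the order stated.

table();
translate([188, 185, 736]) bookshelf();
translate([543, 741, 0]) stool();
translate([-333, 182, 0]) stool();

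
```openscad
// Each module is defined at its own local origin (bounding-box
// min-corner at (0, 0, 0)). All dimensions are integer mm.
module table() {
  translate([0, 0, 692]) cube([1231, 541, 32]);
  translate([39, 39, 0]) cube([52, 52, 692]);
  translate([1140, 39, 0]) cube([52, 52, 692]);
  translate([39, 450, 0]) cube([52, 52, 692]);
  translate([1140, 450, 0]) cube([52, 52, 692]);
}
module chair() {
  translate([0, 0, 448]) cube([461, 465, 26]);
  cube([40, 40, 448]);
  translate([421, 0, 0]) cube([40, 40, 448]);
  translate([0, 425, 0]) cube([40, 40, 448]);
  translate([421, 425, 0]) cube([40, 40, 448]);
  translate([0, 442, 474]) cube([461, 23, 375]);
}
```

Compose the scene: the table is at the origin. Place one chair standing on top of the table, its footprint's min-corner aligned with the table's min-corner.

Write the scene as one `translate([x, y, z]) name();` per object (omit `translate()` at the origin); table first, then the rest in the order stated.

table();
translate([0, 0, 724]) chair();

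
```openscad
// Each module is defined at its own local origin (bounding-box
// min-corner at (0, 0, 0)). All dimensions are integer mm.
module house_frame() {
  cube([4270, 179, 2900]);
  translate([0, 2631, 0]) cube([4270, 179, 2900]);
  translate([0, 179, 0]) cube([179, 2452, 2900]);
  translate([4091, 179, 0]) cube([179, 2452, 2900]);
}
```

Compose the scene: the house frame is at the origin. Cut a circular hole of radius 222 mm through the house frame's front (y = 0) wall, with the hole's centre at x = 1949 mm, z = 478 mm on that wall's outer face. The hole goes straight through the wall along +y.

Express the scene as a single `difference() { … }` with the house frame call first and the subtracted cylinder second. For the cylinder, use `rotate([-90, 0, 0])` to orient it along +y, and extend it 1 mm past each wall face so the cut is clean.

difference() {
  house_frame();
  translate([1949, -1, 478]) rotate([-90, 0, 0]) cylinder(h = 181, r = 222);
}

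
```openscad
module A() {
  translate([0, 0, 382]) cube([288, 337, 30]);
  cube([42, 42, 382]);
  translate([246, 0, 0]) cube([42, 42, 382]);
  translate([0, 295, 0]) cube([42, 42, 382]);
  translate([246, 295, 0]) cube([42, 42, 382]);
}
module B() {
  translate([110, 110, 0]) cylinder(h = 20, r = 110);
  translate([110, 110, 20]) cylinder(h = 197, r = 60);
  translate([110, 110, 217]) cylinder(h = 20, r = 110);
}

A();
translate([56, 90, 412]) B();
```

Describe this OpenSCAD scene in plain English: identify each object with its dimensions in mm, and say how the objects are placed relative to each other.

A is a simple wooden stool: a rectangular seat 288 mm (x) by 337 mm (y), 30 mm thick, top face at z = 412 mm, on four square legs, each 42×42 mm in cross-section. The legs rest on z = 0, each flush with a corner of the seat.

B is a spool: two coaxial disc flanges of radius 110 mm and thickness 20 mm, joined by a core cylinder of radius 60 mm and height 197 mm. The lower flange rests on z = 0 and the three cylinders share a vertical axis.

The spool is on top of the stool.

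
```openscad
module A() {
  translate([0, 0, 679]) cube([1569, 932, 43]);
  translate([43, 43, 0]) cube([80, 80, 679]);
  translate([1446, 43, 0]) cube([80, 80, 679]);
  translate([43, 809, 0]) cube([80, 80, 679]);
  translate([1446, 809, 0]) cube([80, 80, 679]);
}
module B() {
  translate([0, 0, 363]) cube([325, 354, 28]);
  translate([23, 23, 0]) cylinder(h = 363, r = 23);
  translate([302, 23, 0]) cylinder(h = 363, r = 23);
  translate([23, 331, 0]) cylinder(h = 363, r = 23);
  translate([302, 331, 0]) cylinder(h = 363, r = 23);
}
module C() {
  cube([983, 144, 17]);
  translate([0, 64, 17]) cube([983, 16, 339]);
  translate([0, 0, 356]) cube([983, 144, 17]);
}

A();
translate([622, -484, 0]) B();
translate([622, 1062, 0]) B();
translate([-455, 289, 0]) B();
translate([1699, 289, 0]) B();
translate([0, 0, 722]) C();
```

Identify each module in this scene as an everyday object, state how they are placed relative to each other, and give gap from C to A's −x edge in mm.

The I-beam's min-x is at 0; the table's min-x is 0; gap = 0 mm.

A is a table. B is a stool. C is an I-beam. Four stools sit around the table at the −y, +y, −x, +x sides. The I-beam is on top of the table. The gap from the I-beam to the table's −x edge is 0 mm.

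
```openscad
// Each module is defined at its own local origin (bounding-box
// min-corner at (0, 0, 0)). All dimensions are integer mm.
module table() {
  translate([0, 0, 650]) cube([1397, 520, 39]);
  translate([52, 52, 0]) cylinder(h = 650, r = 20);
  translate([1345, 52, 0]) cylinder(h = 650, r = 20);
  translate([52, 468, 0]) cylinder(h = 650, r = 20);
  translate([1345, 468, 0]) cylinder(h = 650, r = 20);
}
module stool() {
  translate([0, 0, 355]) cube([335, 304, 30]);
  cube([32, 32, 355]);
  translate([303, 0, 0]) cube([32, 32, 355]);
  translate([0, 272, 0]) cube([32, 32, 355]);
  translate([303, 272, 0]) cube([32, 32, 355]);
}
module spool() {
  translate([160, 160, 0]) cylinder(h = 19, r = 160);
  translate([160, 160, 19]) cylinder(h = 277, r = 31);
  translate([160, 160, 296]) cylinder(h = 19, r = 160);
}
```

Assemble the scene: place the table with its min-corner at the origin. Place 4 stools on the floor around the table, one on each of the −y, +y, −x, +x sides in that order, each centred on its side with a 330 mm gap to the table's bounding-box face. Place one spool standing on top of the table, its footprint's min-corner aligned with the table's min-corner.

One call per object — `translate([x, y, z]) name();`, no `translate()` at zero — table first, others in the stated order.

table();
translate([531, -634, 0]) stool();
translate([531, 850, 0]) stool();
translate([-665, 108, 0]) stool();
translate([1727, 108, 0]) stool();
translate([0, 0, 689]) spool();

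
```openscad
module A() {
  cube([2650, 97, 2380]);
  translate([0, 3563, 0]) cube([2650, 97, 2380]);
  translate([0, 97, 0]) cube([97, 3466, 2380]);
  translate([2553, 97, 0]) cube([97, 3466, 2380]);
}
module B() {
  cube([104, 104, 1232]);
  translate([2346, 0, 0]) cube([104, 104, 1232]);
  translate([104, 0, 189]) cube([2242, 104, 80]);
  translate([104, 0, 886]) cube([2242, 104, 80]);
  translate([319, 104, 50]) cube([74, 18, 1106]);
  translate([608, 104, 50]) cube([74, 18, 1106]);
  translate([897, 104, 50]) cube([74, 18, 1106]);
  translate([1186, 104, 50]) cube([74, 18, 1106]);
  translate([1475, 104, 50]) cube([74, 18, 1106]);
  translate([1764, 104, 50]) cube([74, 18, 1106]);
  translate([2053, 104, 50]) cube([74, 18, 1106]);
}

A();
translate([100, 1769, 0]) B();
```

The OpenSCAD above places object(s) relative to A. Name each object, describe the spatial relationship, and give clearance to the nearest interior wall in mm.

Clearances: x = 3, y = 1672; minimum 3 mm.

A is a house frame. B is a fence section. The fence section sits inside the house frame, centred. The clearance to the nearest interior wall is 3 mm.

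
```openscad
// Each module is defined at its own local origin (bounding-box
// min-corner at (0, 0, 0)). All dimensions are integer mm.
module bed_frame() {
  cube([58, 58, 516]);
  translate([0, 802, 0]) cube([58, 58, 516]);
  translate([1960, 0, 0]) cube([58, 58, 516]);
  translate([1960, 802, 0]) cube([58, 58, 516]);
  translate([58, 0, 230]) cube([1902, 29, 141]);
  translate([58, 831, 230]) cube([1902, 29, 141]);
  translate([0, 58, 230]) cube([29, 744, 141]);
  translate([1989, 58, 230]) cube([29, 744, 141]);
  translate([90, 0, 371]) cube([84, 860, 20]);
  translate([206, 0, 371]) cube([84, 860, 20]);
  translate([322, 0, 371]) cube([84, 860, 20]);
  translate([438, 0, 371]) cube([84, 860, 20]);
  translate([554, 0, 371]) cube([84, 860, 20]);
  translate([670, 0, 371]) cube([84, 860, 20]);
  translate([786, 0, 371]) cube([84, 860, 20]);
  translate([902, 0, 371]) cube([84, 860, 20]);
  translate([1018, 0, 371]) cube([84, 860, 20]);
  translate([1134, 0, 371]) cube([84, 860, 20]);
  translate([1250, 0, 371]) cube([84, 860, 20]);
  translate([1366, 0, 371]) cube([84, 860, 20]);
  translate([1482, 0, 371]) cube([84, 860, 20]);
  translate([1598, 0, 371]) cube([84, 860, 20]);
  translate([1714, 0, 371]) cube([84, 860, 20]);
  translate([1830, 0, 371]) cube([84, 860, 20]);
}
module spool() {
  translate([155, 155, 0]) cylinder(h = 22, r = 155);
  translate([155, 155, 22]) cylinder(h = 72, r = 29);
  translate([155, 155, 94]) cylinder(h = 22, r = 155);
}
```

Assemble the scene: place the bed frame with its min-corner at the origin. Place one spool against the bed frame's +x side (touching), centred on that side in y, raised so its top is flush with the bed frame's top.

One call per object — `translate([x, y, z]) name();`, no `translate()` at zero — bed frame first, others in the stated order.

bed_frame();
translate([2018, 275, 400]) spool();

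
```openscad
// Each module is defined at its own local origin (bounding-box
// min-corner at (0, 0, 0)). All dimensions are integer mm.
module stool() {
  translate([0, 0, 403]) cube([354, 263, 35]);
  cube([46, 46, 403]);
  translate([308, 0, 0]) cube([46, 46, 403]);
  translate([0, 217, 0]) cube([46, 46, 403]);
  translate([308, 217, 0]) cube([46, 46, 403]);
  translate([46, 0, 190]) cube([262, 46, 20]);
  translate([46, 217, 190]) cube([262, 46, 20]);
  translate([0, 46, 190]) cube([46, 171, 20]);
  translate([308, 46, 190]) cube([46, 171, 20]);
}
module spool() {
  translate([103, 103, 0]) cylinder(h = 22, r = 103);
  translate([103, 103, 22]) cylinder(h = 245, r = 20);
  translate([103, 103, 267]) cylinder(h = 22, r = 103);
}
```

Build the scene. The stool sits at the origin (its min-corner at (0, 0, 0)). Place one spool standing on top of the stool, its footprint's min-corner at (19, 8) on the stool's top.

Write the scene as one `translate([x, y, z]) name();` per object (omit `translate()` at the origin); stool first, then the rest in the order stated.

stool();
translate([19, 8, 438]) spool();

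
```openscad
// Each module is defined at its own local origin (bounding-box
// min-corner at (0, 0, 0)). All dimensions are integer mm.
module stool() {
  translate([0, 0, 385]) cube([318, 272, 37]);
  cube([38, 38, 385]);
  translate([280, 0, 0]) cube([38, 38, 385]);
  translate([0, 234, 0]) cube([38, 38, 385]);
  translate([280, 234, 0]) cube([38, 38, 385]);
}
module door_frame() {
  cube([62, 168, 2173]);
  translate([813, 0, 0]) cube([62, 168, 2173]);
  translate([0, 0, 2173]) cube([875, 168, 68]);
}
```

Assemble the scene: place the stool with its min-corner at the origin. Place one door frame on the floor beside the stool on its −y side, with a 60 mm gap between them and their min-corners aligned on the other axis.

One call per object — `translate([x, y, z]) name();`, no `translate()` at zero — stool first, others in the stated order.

stool();
translate([0, -228, 0]) door_frame();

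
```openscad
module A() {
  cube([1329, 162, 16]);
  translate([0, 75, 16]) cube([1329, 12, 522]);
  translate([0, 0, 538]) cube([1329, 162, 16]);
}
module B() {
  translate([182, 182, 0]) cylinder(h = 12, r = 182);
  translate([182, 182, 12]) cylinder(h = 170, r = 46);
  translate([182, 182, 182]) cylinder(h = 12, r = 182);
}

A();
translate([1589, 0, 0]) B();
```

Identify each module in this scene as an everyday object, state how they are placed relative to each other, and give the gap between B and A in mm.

A is an I-beam. B is a spool. The spool is on the floor beside the I-beam on its +x side. The gap between the spool and the I-beam is 260 mm.

The spool's nearest face is 260 mm from the I-beam's +x face.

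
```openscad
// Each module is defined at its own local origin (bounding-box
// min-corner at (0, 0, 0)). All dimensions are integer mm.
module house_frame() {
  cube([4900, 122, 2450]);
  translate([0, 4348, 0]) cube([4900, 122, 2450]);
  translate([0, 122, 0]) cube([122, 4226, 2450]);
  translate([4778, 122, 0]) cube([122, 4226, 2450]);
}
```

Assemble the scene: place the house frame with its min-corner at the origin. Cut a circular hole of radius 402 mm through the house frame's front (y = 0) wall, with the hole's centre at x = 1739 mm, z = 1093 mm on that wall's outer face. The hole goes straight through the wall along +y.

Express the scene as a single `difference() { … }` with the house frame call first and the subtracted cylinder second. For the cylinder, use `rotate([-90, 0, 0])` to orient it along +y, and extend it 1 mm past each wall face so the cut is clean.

difference() {
  house_frame();
  translate([1739, -1, 1093]) rotate([-90, 0, 0]) cylinder(h = 124, r = 402);
}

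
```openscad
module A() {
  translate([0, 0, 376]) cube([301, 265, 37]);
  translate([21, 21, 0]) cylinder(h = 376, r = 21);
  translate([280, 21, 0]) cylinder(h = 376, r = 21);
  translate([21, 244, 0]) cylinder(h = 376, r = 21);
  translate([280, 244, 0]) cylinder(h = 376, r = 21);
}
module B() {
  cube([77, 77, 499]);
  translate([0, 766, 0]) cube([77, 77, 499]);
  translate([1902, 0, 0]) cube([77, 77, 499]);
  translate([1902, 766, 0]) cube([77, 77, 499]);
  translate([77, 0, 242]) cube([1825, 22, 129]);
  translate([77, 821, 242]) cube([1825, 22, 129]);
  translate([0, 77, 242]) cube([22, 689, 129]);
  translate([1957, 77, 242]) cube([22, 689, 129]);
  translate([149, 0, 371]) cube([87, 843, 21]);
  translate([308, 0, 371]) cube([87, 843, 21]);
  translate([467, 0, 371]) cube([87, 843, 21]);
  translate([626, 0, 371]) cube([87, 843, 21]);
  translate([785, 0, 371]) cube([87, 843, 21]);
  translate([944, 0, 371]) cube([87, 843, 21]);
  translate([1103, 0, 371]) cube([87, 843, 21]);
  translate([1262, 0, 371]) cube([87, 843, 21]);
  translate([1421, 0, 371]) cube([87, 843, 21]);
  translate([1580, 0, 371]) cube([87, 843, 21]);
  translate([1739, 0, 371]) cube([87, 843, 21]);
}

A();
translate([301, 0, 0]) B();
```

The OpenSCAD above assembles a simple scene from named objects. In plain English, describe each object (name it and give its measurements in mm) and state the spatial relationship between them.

A is a four-legged stool. The seat is a 301×265×37 mm slab whose top surface is at z = 413 mm; four round legs, each 42 mm in diameter, run from the floor (z = 0) to the underside of the seat, each leg's axis is inset half a diameter from the nearest pair of seat edges (so the leg's bounding box is flush with the corner).

B is a bed frame 1979 mm long (x) by 843 mm wide (y). Four 77×77 mm corner posts, 499 mm tall, at the corners of the footprint. Four rails of 22 mm thickness and 129 mm height run between adjacent posts with their undersides at z = 242 mm, their outer faces flush with the outside of the frame (the two x-running rails run between the posts' inner faces; the two y-running rails run between the posts' inner faces). 11 slats, each 87 mm wide (x) and 21 mm thick, lie across the top of the two x-running rails, running the full 843 mm width of the frame in y; the slats are evenly spaced along x between the inner faces of the end posts with equal gaps (rounded down to the nearest mm) at the −x end and between each pair — any rounding remainder accumulates at the +x end.

The bed frame is against the stool's +x side, with their −y faces flush.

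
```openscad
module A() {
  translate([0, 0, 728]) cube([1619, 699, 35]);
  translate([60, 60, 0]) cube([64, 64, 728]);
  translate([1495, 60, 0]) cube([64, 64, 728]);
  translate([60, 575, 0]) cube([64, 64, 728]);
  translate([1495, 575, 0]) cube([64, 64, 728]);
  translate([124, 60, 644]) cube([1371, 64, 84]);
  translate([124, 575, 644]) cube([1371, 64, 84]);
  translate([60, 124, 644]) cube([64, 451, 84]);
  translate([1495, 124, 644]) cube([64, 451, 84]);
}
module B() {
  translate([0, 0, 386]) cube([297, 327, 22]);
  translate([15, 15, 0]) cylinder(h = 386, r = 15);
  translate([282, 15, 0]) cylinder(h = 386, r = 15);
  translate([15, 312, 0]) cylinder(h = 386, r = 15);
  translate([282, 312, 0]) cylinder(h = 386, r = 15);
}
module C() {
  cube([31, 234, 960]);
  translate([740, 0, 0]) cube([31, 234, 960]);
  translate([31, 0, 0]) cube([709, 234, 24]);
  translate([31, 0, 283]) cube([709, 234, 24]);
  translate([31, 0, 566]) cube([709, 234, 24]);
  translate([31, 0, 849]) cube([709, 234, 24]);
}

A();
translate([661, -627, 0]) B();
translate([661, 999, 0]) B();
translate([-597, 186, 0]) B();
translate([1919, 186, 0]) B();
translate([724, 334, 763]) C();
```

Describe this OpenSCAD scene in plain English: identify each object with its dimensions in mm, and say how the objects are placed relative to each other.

A is a table with a 1619×699 mm rectangular top, 35 mm thick, top surface at z = 763 mm, supported by four 64×64 mm square legs, each inset 60 mm from the nearest pair of top edges, running from the floor. Four apron rails, 64 mm thick and 84 mm tall, run between adjacent legs with their top edges flush with the underside of the top and their outer faces flush with the legs' outer faces.

B is a simple wooden stool: a rectangular seat 297 mm (x) by 327 mm (y), 22 mm thick, top face at z = 408 mm, on four round legs, each 30 mm in diameter. The legs rest on z = 0, each leg's axis is inset half a diameter from the nearest pair of seat edges (so the leg's bounding box is flush with the corner).

C is an open bookshelf. Two side panels, each 31 mm thick, 234 mm deep and 960 mm tall, stand 771 mm apart (outside-to-outside). Between them sit 4 shelves, each 24 mm thick and 234 mm deep, spanning the full gap between the sides. The bottom shelf rests on the floor (its underside at z = 0) and the clear gap between one shelf's top and the next shelf's underside is 259 mm.

Four stools sit around the table at the −y, +y, −x, +x sides. The bookshelf is on top of the table.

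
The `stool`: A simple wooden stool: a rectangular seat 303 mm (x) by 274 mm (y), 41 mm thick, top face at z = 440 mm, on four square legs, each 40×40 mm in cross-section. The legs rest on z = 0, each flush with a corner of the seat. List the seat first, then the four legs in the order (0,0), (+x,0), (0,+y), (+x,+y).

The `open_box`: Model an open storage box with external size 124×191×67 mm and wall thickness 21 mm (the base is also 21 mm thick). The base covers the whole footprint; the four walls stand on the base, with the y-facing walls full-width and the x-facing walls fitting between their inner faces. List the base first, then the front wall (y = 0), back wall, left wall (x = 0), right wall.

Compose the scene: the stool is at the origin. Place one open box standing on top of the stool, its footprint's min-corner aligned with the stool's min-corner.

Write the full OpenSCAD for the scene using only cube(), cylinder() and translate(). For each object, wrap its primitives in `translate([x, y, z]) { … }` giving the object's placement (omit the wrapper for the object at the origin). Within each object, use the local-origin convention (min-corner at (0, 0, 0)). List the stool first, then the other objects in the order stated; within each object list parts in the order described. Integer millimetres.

translate([0, 0, 399]) cube([303, 274, 41]);
cube([40, 40, 399]);
translate([263, 0, 0]) cube([40, 40, 399]);
translate([0, 234, 0]) cube([40, 40, 399]);
translate([263, 234, 0]) cube([40, 40, 399]);
translate([0, 0, 440]) {
  cube([124, 191, 21]);
  translate([0, 0, 21]) cube([124, 21, 46]);
  translate([0, 170, 21]) cube([124, 21, 46]);
  translate([0, 21, 21]) cube([21, 149, 46]);
  translate([103, 21, 21]) cube([21, 149, 46]);
}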